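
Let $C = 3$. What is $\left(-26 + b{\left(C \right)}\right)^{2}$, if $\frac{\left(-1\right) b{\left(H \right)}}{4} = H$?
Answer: $1444$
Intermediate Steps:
$b{\left(H \right)} = - 4 H$
$\left(-26 + b{\left(C \right)}\right)^{2} = \left(-26 - 12\right)^{2} = \left(-38\right)^{2} = 1444$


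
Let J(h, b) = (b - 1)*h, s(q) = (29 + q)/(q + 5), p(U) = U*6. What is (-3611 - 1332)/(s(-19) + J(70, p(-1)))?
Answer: 34601/3435 ≈ 10.073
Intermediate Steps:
p(U) = 6*U
s(q) = (29 + q)/(5 + q)
J(h, b) = h*(-1 + b) (J(h, b) = (-1 + b)*h = h*(-1 + b))
(-3611 - 1332)/(s(-19) + J(70, p(-1))) = (-3611 - 1332)/((29 - 19)/(5 - 19) + 70*(-1 + 6*(-1))) = -4943/(10/(-14) + 70*(-1 - 6)) = -4943/(-1/14*10 + 70*(-7)) = -4943/(-5/7 - 490) = -4943/(-3435/7) = -4943*(-7/3435) = 34601/3435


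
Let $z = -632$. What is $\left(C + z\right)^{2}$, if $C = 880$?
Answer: $61504$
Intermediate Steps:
$\left(C + z\right)^{2} = \left(880 - 632\right)^{2} = 248^{2} = 61504$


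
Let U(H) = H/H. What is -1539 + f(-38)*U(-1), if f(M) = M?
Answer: -1577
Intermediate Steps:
U(H) = 1
-1539 + f(-38)*U(-1) = -1539 - 38*1 = -1539 - 38 = -1577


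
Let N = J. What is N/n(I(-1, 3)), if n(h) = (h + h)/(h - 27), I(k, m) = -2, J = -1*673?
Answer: -19517/4 ≈ -4879.3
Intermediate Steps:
J = -673
N = -673
n(h) = 2*h/(-27 + h) (n(h) = (2*h)/(-27 + h) = 2*h/(-27 + h))
N/n(I(-1, 3)) = -673/(2*(-2)/(-27 - 2)) = -673/(2*(-2)/(-29)) = -673/(2*(-2)*(-1/29)) = -673/4/29 = -673*29/4 = -19517/4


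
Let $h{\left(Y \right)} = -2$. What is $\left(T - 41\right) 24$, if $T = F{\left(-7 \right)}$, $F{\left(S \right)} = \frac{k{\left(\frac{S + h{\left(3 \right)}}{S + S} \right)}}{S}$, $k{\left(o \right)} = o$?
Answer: $- \frac{48324}{49} \approx -986.2$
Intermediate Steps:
$F{\left(S \right)} = \frac{-2 + S}{2 S^{2}}$ ($F{\left(S \right)} = \frac{\left(S - 2\right) \frac{1}{S + S}}{S} = \frac{\left(-2 + S\right) \frac{1}{2 S}}{S} = \frac{\frac{1}{2} \frac{1}{S} \left(-2 + S\right)}{S} = \frac{-2 + S}{2 S^{2}}$)
$T = - \frac{9}{98}$ ($T = \frac{-2 - 7}{2 \cdot 49} = \frac{1}{2} \cdot \frac{1}{49} \left(-9\right) = - \frac{9}{98} \approx -0.091837$)
$\left(T - 41\right) 24 = \left(- \frac{9}{98} - 41\right) 24 = \left(- \frac{4027}{98}\right) 24 = - \frac{48324}{49}$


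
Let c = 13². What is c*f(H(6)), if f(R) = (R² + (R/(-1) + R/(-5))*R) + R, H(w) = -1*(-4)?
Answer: 676/5 ≈ 135.20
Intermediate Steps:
H(w) = 4
c = 169
f(R) = R - R²/5 (f(R) = (R² + (R*(-1) + R*(-⅕))*R) + R = (R² + (-R - R/5)*R) + R = (R² + (-6*R/5)*R) + R = (R² - 6*R²/5) + R = -R²/5 + R = R - R²/5)
c*f(H(6)) = 169*((⅕)*4*(5 - 1*4)) = 169*((⅕)*4*(5 - 4)) = 169*((⅕)*4*1) = 169*(⅘) = 676/5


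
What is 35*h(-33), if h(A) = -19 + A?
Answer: -1820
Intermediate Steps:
35*h(-33) = 35*(-19 - 33) = 35*(-52) = -1820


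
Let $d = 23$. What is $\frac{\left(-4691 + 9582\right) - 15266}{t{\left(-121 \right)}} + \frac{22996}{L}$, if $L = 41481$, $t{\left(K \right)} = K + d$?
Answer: $\frac{432618983}{4065138} \approx 106.42$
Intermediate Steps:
$t{\left(K \right)} = 23 + K$ ($t{\left(K \right)} = K + 23 = 23 + K$)
$\frac{\left(-4691 + 9582\right) - 15266}{t{\left(-121 \right)}} + \frac{22996}{L} = \frac{\left(-4691 + 9582\right) - 15266}{23 - 121} + \frac{22996}{41481} = \frac{4891 - 15266}{-98} + 22996 \cdot \frac{1}{41481} = \left(-10375\right) \left(- \frac{1}{98}\right) + \frac{22996}{41481} = \frac{10375}{98} + \frac{22996}{41481} = \frac{432618983}{4065138}$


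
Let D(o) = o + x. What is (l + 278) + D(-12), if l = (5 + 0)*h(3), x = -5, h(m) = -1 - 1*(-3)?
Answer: 271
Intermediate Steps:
h(m) = 2 (h(m) = -1 + 3 = 2)
l = 10 (l = (5 + 0)*2 = 5*2 = 10)
D(o) = -5 + o (D(o) = o - 5 = -5 + o)
(l + 278) + D(-12) = (10 + 278) + (-5 - 12) = 288 - 17 = 271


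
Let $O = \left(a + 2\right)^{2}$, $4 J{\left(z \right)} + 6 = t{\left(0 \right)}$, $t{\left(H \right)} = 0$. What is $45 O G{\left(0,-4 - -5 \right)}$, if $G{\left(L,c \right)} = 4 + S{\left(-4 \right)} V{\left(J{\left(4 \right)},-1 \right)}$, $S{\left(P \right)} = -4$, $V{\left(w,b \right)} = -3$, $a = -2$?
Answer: $0$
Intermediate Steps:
$J{\left(z \right)} = - \frac{3}{2}$ ($J{\left(z \right)} = - \frac{3}{2} + \frac{1}{4} \cdot 0 = - \frac{3}{2} + 0 = - \frac{3}{2}$)
$G{\left(L,c \right)} = 16$ ($G{\left(L,c \right)} = 4 - -12 = 4 + 12 = 16$)
$O = 0$ ($O = \left(-2 + 2\right)^{2} = 0^{2} = 0$)
$45 O G{\left(0,-4 - -5 \right)} = 45 \cdot 0 \cdot 16 = 0 \cdot 16 = 0$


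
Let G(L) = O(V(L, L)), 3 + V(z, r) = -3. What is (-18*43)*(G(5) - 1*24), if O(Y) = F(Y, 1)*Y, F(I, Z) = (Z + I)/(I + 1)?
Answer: 23220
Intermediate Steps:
V(z, r) = -6 (V(z, r) = -3 - 3 = -6)
F(I, Z) = (I + Z)/(1 + I)
O(Y) = Y (O(Y) = ((Y + 1)/(1 + Y))*Y = ((1 + Y)/(1 + Y))*Y = 1*Y = Y)
G(L) = -6
(-18*43)*(G(5) - 1*24) = (-18*43)*(-6 - 1*24) = -774*(-6 - 24) = -774*(-30) = 23220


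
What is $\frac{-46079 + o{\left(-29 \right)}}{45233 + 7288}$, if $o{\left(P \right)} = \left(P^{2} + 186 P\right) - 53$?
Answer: $- \frac{16895}{17507} \approx -0.96504$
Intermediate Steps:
$o{\left(P \right)} = -53 + P^{2} + 186 P$
$\frac{-46079 + o{\left(-29 \right)}}{45233 + 7288} = \frac{-46079 + \left(-53 + \left(-29\right)^{2} + 186 \left(-29\right)\right)}{45233 + 7288} = \frac{-46079 - 4606}{52521} = \left(-46079 - 4606\right) \frac{1}{52521} = \left(-50685\right) \frac{1}{52521} = - \frac{16895}{17507}$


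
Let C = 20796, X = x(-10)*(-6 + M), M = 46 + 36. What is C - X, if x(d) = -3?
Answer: 21024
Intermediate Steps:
M = 82
X = -228 (X = -3*(-6 + 82) = -3*76 = -228)
C - X = 20796 - 1*(-228) = 20796 + 228 = 21024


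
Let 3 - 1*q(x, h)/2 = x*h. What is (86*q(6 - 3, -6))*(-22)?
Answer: -79464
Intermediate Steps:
q(x, h) = 6 - 2*h*x (q(x, h) = 6 - 2*x*h = 6 - 2*h*x)
(86*q(6 - 3, -6))*(-22) = (86*(6 - 2*(-6)*(6 - 3)))*(-22) = (86*(6 - 2*(-6)*3))*(-22) = (86*(6 + 36))*(-22) = (86*42)*(-22) = 3612*(-22) = -79464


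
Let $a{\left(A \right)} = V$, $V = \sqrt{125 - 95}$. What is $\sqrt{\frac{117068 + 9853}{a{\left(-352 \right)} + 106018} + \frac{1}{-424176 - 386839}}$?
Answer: $\frac{\sqrt{83481609075298955 - 811015 \sqrt{30}}}{811015 \sqrt{106018 + \sqrt{30}}} \approx 1.0941$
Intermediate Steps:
$V = \sqrt{30} \approx 5.4772$
$a{\left(A \right)} = \sqrt{30}$
$\sqrt{\frac{117068 + 9853}{a{\left(-352 \right)} + 106018} + \frac{1}{-424176 - 386839}} = \sqrt{\frac{117068 + 9853}{\sqrt{30} + 106018} + \frac{1}{-424176 - 386839}} = \sqrt{\frac{126921}{106018 + \sqrt{30}} + \frac{1}{-811015}} = \sqrt{\frac{126921}{106018 + \sqrt{30}} - \frac{1}{811015}} = \sqrt{- \frac{1}{811015} + \frac{126921}{106018 + \sqrt{30}}}$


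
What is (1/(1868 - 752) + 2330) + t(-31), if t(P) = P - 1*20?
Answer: 2543365/1116 ≈ 2279.0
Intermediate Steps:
t(P) = -20 + P (t(P) = P - 20 = -20 + P)
(1/(1868 - 752) + 2330) + t(-31) = (1/(1868 - 752) + 2330) + (-20 - 31) = (1/1116 + 2330) - 51 = 2600281/1116 - 51 = 2543365/1116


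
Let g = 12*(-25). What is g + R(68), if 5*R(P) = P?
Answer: -1432/5 ≈ -286.40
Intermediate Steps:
R(P) = P/5
g = -300
g + R(68) = -300 + (⅕)*68 = -300 + 68/5 = -1432/5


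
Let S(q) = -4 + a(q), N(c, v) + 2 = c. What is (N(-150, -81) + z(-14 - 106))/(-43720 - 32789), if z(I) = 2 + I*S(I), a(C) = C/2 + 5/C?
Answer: -7535/76509 ≈ -0.098485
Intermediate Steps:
N(c, v) = -2 + c
a(C) = C/2 + 5/C (a(C) = C*(½) + 5/C = C/2 + 5/C)
S(q) = -4 + q/2 + 5/q (S(q) = -4 + (q/2 + 5/q) = -4 + q/2 + 5/q)
z(I) = 2 + I*(-4 + I/2 + 5/I)
(N(-150, -81) + z(-14 - 106))/(-43720 - 32789) = ((-2 - 150) + (7 + (-14 - 106)*(-8 + (-14 - 106))/2))/(-43720 - 32789) = (-152 + (7 + (½)*(-120)*(-8 - 120)))/(-76509) = (-152 + (7 + (½)*(-120)*(-128)))*(-1/76509) = (-152 + (7 + 7680))*(-1/76509) = (-152 + 7687)*(-1/76509) = 7535*(-1/76509) = -7535/76509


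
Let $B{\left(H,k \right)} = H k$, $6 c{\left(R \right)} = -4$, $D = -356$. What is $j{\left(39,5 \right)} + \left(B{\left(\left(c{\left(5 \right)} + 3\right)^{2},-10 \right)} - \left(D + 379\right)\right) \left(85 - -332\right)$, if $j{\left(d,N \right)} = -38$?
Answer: $- \frac{96997}{3} \approx -32332.0$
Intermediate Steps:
$c{\left(R \right)} = - \frac{2}{3}$ ($c{\left(R \right)} = \frac{1}{6} \left(-4\right) = - \frac{2}{3}$)
$j{\left(39,5 \right)} + \left(B{\left(\left(c{\left(5 \right)} + 3\right)^{2},-10 \right)} - \left(D + 379\right)\right) \left(85 - -332\right) = -38 + \left(\left(- \frac{2}{3} + 3\right)^{2} \left(-10\right) - \left(-356 + 379\right)\right) \left(85 - -332\right) = -38 + \left(\left(\frac{7}{3}\right)^{2} \left(-10\right) - 23\right) \left(85 + 332\right) = -38 + \left(\frac{49}{9} \left(-10\right) - 23\right) 417 = -38 + \left(- \frac{490}{9} - 23\right) 417 = -38 - \frac{96883}{3} = - \frac{96997}{3}$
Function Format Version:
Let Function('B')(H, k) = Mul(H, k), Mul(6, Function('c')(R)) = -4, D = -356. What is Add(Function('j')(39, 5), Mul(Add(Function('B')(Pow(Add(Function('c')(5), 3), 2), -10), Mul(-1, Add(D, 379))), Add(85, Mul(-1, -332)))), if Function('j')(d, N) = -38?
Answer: Rational(-96997, 3) ≈ -32332.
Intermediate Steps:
Function('c')(R) = Rational(-2, 3) (Function('c')(R) = Mul(Rational(1, 6), -4) = Rational(-2, 3))
Add(Function('j')(39, 5), Mul(Add(Function('B')(Pow(Add(Function('c')(5), 3), 2), -10), Mul(-1, Add(D, 379))), Add(85, Mul(-1, -332)))) = Add(-38, Mul(Add(Mul(Pow(Add(Rational(-2, 3), 3), 2), -10), Mul(-1, Add(-356, 379))), Add(85, Mul(-1, -332)))) = Add(-38, Mul(Add(Mul(Pow(Rational(7, 3), 2), -10), Mul(-1, 23)), Add(85, 332))) = Add(-38, Mul(Add(Mul(Rational(49, 9), -10), -23), 417)) = Add(-38, Mul(Add(Rational(-490, 9), -23), 417)) = Add(-38, Mul(Rational(-697, 9), 417)) = Add(-38, Rational(-96883, 3)) = Rational(-96997, 3)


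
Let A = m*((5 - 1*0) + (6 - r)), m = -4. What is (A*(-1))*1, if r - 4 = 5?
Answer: 8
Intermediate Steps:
r = 9 (r = 4 + 5 = 9)
A = -8 (A = -4*((5 - 1*0) + (6 - 1*9)) = -4*((5 + 0) + (6 - 9)) = -4*(5 - 3) = -4*2 = -8)
(A*(-1))*1 = -8*(-1)*1 = 8*1 = 8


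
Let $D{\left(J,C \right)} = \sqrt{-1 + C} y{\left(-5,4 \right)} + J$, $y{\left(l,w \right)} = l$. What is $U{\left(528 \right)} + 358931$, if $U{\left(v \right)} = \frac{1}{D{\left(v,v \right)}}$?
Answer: $\frac{95335304507}{265609} + \frac{5 \sqrt{527}}{265609} \approx 3.5893 \cdot 10^{5}$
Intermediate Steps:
$D{\left(J,C \right)} = J - 5 \sqrt{-1 + C}$ ($D{\left(J,C \right)} = \sqrt{-1 + C} \left(-5\right) + J = - 5 \sqrt{-1 + C} + J = J - 5 \sqrt{-1 + C}$)
$U{\left(v \right)} = \frac{1}{v - 5 \sqrt{-1 + v}}$
$U{\left(528 \right)} + 358931 = \frac{1}{528 - 5 \sqrt{-1 + 528}} + 358931 = \frac{1}{528 - 5 \sqrt{527}} + 358931 = 358931 + \frac{1}{528 - 5 \sqrt{527}}$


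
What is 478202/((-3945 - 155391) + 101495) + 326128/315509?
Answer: -132013465170/18249356069 ≈ -7.2339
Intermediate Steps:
478202/((-3945 - 155391) + 101495) + 326128/315509 = 478202/(-159336 + 101495) + 326128*(1/315509) = 478202/(-57841) + 326128/315509 = 478202*(-1/57841) + 326128/315509 = -478202/57841 + 326128/315509 = -132013465170/18249356069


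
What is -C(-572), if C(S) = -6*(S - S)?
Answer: 0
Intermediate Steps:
C(S) = 0 (C(S) = -6*0 = 0)
-C(-572) = -1*0 = 0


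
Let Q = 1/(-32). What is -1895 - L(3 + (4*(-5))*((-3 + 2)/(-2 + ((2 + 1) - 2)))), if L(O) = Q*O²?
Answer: -60351/32 ≈ -1886.0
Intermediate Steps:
Q = -1/32 ≈ -0.031250
L(O) = -O²/32
-1895 - L(3 + (4*(-5))*((-3 + 2)/(-2 + ((2 + 1) - 2)))) = -1895 - (-1)*(3 + (4*(-5))*((-3 + 2)/(-2 + ((2 + 1) - 2))))²/32 = -1895 - (-1)*(3 - (-20)/(-2 + (3 - 2)))²/32 = -1895 - (-1)*(3 - (-20)/(-2 + 1))²/32 = -1895 - (-1)*(3 - (-20)/(-1))²/32 = -1895 - (-1)*(3 - (-20)*(-1))²/32 = -1895 - (-1)*(3 - 20*1)²/32 = -1895 - (-1)*(3 - 20)²/32 = -1895 - (-1)*(-17)²/32 = -1895 - (-1)*289/32 = -1895 - 1*(-289/32) = -1895 + 289/32 = -60351/32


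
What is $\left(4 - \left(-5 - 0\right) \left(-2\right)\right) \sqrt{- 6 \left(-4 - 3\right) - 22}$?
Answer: $- 12 \sqrt{5} \approx -26.833$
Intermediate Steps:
$\left(4 - \left(-5 - 0\right) \left(-2\right)\right) \sqrt{- 6 \left(-4 - 3\right) - 22} = \left(4 - \left(-5 + \left(-3 + 3\right)\right) \left(-2\right)\right) \sqrt{\left(-6\right) \left(-7\right) - 22} = \left(4 - \left(-5 + 0\right) \left(-2\right)\right) \sqrt{42 - 22} = \left(4 - \left(-5\right) \left(-2\right)\right) \sqrt{20} = \left(4 - 10\right) 2 \sqrt{5} = - 6 \cdot 2 \sqrt{5} = - 12 \sqrt{5}$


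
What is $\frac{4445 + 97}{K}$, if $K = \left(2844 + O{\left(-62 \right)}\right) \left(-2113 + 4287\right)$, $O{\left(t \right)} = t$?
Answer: $\frac{2271}{3024034} \approx 0.00075098$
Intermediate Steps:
$K = 6048068$ ($K = \left(2844 - 62\right) \left(-2113 + 4287\right) = 2782 \cdot 2174 = 6048068$)
$\frac{4445 + 97}{K} = \frac{4445 + 97}{6048068} = 4542 \cdot \frac{1}{6048068} = \frac{2271}{3024034}$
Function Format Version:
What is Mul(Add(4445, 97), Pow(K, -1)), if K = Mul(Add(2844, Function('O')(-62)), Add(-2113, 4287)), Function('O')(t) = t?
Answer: Rational(2271, 3024034) ≈ 0.00075098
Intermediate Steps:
K = 6048068 (K = Mul(Add(2844, -62), Add(-2113, 4287)) = Mul(2782, 2174) = 6048068)
Mul(Add(4445, 97), Pow(K, -1)) = Mul(Add(4445, 97), Pow(6048068, -1)) = Mul(4542, Rational(1, 6048068)) = Rational(2271, 3024034)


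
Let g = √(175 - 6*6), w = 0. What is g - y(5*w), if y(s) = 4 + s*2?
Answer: -4 + √139 ≈ 7.7898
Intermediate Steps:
y(s) = 4 + 2*s
g = √139 (g = √(175 - 36) = √139 ≈ 11.790)
g - y(5*w) = √139 - (4 + 2*(5*0)) = √139 - (4 + 2*0) = √139 - (4 + 0) = √139 - 1*4 = √139 - 4 = -4 + √139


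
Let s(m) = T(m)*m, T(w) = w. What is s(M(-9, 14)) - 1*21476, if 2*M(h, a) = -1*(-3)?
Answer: -85895/4 ≈ -21474.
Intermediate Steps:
M(h, a) = 3/2 (M(h, a) = (-1*(-3))/2 = (1/2)*3 = 3/2)
s(m) = m**2 (s(m) = m*m = m**2)
s(M(-9, 14)) - 1*21476 = (3/2)**2 - 1*21476 = 9/4 - 21476 = -85895/4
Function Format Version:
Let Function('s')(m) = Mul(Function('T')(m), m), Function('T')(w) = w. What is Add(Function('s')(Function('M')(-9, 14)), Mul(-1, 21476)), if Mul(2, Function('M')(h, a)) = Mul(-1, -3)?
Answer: Rational(-85895, 4) ≈ -21474.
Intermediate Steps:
Function('M')(h, a) = Rational(3, 2) (Function('M')(h, a) = Mul(Rational(1, 2), Mul(-1, -3)) = Mul(Rational(1, 2), 3) = Rational(3, 2))
Function('s')(m) = Pow(m, 2) (Function('s')(m) = Mul(m, m) = Pow(m, 2))
Add(Function('s')(Function('M')(-9, 14)), Mul(-1, 21476)) = Add(Pow(Rational(3, 2), 2), Mul(-1, 21476)) = Add(Rational(9, 4), -21476) = Rational(-85895, 4)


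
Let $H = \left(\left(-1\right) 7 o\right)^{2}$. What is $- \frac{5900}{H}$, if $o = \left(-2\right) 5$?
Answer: $- \frac{59}{49} \approx -1.2041$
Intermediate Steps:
$o = -10$
$H = 4900$ ($H = \left(\left(-1\right) 7 \left(-10\right)\right)^{2} = \left(\left(-7\right) \left(-10\right)\right)^{2} = 70^{2} = 4900$)
$- \frac{5900}{H} = - \frac{5900}{4900} = \left(-5900\right) \frac{1}{4900} = - \frac{59}{49}$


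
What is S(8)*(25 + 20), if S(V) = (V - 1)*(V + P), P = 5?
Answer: 4095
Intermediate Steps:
S(V) = (-1 + V)*(5 + V) (S(V) = (V - 1)*(V + 5) = (-1 + V)*(5 + V))
S(8)*(25 + 20) = (-5 + 8**2 + 4*8)*(25 + 20) = (-5 + 64 + 32)*45 = 91*45 = 4095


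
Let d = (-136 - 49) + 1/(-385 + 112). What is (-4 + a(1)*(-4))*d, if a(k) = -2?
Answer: -202024/273 ≈ -740.01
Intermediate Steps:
d = -50506/273 (d = -185 + 1/(-273) = -185 - 1/273 = -50506/273 ≈ -185.00)
(-4 + a(1)*(-4))*d = (-4 - 2*(-4))*(-50506/273) = (-4 + 8)*(-50506/273) = 4*(-50506/273) = -202024/273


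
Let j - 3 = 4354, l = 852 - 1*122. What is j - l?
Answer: 3627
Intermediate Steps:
l = 730 (l = 852 - 122 = 730)
j = 4357 (j = 3 + 4354 = 4357)
j - l = 4357 - 1*730 = 4357 - 730 = 3627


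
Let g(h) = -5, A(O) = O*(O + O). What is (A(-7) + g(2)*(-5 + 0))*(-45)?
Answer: -5535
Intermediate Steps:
A(O) = 2*O² (A(O) = O*(2*O) = 2*O²)
(A(-7) + g(2)*(-5 + 0))*(-45) = (2*(-7)² - 5*(-5 + 0))*(-45) = (2*49 - 5*(-5))*(-45) = (98 + 25)*(-45) = 123*(-45) = -5535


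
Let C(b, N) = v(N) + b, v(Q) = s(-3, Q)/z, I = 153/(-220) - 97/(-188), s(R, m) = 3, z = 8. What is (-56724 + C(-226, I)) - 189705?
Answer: -1973237/8 ≈ -2.4665e+5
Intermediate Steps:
I = -464/2585 (I = 153*(-1/220) - 97*(-1/188) = -153/220 + 97/188 = -464/2585 ≈ -0.17950)
v(Q) = 3/8
C(b, N) = 3/8 + b
(-56724 + C(-226, I)) - 189705 = (-56724 + (3/8 - 226)) - 189705 = (-56724 - 1805/8) - 189705 = -455597/8 - 189705 = -1973237/8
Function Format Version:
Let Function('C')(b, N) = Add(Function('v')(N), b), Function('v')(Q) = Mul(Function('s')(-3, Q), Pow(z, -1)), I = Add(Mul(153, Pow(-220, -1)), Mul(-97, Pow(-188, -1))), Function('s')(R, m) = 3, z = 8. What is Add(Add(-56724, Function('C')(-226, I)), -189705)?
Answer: Rational(-1973237, 8) ≈ -2.4665e+5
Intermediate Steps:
I = Rational(-464, 2585) (I = Add(Mul(153, Rational(-1, 220)), Mul(-97, Rational(-1, 188))) = Add(Rational(-153, 220), Rational(97, 188)) = Rational(-464, 2585) ≈ -0.17950)
Function('v')(Q) = Rational(3, 8) (Function('v')(Q) = Mul(3, Pow(8, -1)) = Mul(3, Rational(1, 8)) = Rational(3, 8))
Function('C')(b, N) = Add(Rational(3, 8), b)
Add(Add(-56724, Function('C')(-226, I)), -189705) = Add(Add(-56724, Add(Rational(3, 8), -226)), -189705) = Add(Add(-56724, Rational(-1805, 8)), -189705) = Add(Rational(-455597, 8), -189705) = Rational(-1973237, 8)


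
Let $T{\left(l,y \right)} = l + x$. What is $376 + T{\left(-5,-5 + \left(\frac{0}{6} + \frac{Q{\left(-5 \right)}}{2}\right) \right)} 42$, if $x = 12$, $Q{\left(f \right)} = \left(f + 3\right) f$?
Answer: $670$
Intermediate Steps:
$Q{\left(f \right)} = f \left(3 + f\right)$ ($Q{\left(f \right)} = \left(3 + f\right) f = f \left(3 + f\right)$)
$T{\left(l,y \right)} = 12 + l$ ($T{\left(l,y \right)} = l + 12 = 12 + l$)
$376 + T{\left(-5,-5 + \left(\frac{0}{6} + \frac{Q{\left(-5 \right)}}{2}\right) \right)} 42 = 376 + \left(12 - 5\right) 42 = 376 + 7 \cdot 42 = 376 + 294 = 670$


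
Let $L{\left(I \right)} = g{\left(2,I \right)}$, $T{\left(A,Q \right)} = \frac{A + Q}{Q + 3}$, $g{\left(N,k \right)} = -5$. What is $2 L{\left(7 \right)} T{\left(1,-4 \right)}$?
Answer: $-30$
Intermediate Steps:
$T{\left(A,Q \right)} = \frac{A + Q}{3 + Q}$
$L{\left(I \right)} = -5$
$2 L{\left(7 \right)} T{\left(1,-4 \right)} = 2 \left(-5\right) \frac{1 - 4}{3 - 4} = - 10 \frac{1}{-1} \left(-3\right) = - 10 \left(\left(-1\right) \left(-3\right)\right) = \left(-10\right) 3 = -30$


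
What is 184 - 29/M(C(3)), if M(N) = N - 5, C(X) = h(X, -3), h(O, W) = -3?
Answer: 1501/8 ≈ 187.63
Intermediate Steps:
C(X) = -3
M(N) = -5 + N
184 - 29/M(C(3)) = 184 - 29/(-5 - 3) = 184 - 29/(-8) = 184 - 29*(-⅛) = 184 + 29/8 = 1501/8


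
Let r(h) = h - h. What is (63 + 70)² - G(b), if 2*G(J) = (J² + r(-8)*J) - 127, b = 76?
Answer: 29729/2 ≈ 14865.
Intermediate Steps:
r(h) = 0
G(J) = -127/2 + J²/2 (G(J) = ((J² + 0*J) - 127)/2 = ((J² + 0) - 127)/2 = (J² - 127)/2 = (-127 + J²)/2 = -127/2 + J²/2)
(63 + 70)² - G(b) = (63 + 70)² - (-127/2 + (½)*76²) = 133² - (-127/2 + (½)*5776) = 17689 - (-127/2 + 2888) = 17689 - 1*5649/2 = 17689 - 5649/2 = 29729/2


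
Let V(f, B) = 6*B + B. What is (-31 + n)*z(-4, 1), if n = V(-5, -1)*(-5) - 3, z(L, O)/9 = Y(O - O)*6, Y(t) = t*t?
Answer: 0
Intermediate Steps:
Y(t) = t**2
z(L, O) = 0 (z(L, O) = 9*((O - O)**2*6) = 9*(0**2*6) = 9*(0*6) = 9*0 = 0)
V(f, B) = 7*B
n = 32 (n = (7*(-1))*(-5) - 3 = -7*(-5) - 3 = 35 - 3 = 32)
(-31 + n)*z(-4, 1) = (-31 + 32)*0 = 1*0 = 0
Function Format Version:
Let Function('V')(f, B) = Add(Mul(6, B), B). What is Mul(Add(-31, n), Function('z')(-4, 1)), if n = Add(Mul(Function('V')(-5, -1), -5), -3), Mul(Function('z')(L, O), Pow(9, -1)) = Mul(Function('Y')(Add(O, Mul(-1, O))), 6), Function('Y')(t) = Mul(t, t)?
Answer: 0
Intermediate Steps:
Function('Y')(t) = Pow(t, 2)
Function('z')(L, O) = 0 (Function('z')(L, O) = Mul(9, Mul(Pow(Add(O, Mul(-1, O)), 2), 6)) = Mul(9, Mul(Pow(0, 2), 6)) = Mul(9, Mul(0, 6)) = Mul(9, 0) = 0)
Function('V')(f, B) = Mul(7, B)
n = 32 (n = Add(Mul(Mul(7, -1), -5), -3) = Add(Mul(-7, -5), -3) = Add(35, -3) = 32)
Mul(Add(-31, n), Function('z')(-4, 1)) = Mul(Add(-31, 32), 0) = Mul(1, 0) = 0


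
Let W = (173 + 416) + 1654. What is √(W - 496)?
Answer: √1747 ≈ 41.797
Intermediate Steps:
W = 2243 (W = 589 + 1654 = 2243)
√(W - 496) = √(2243 - 496) = √1747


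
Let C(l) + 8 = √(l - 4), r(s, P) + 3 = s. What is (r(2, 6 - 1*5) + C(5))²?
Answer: 64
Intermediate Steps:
r(s, P) = -3 + s
C(l) = -8 + √(-4 + l) (C(l) = -8 + √(l - 4) = -8 + √(-4 + l))
(r(2, 6 - 1*5) + C(5))² = ((-3 + 2) + (-8 + √(-4 + 5)))² = (-1 + (-8 + √1))² = (-1 + (-8 + 1))² = (-1 - 7)² = (-8)² = 64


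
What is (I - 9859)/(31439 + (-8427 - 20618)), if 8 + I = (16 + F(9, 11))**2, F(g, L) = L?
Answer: -1523/399 ≈ -3.8170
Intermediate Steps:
I = 721 (I = -8 + (16 + 11)**2 = -8 + 27**2 = -8 + 729 = 721)
(I - 9859)/(31439 + (-8427 - 20618)) = (721 - 9859)/(31439 + (-8427 - 20618)) = -9138/(31439 - 29045) = -9138/2394 = -9138*1/2394 = -1523/399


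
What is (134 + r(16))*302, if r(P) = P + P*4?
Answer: 64628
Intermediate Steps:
r(P) = 5*P (r(P) = P + 4*P = 5*P)
(134 + r(16))*302 = (134 + 5*16)*302 = (134 + 80)*302 = 214*302 = 64628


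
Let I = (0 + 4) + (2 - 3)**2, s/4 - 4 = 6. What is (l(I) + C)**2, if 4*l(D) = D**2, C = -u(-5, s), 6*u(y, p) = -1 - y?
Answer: 4489/144 ≈ 31.174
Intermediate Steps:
s = 40 (s = 16 + 4*6 = 16 + 24 = 40)
u(y, p) = -1/6 - y/6 (u(y, p) = (-1 - y)/6 = -1/6 - y/6)
I = 5 (I = 4 + (-1)**2 = 4 + 1 = 5)
C = -2/3 (C = -(-1/6 - 1/6*(-5)) = -(-1/6 + 5/6) = -1*2/3 = -2/3 ≈ -0.66667)
l(D) = D**2/4
(l(I) + C)**2 = ((1/4)*5**2 - 2/3)**2 = ((1/4)*25 - 2/3)**2 = (25/4 - 2/3)**2 = (67/12)**2 = 4489/144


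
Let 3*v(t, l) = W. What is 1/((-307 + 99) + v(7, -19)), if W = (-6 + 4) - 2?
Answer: -3/628 ≈ -0.0047771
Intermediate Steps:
W = -4 (W = -2 - 2 = -4)
v(t, l) = -4/3 (v(t, l) = (⅓)*(-4) = -4/3)
1/((-307 + 99) + v(7, -19)) = 1/((-307 + 99) - 4/3) = 1/(-208 - 4/3) = 1/(-628/3) = -3/628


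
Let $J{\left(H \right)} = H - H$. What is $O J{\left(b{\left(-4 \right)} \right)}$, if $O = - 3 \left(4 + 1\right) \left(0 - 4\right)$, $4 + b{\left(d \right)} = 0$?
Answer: $0$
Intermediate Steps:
$b{\left(d \right)} = -4$ ($b{\left(d \right)} = -4 + 0 = -4$)
$J{\left(H \right)} = 0$
$O = 60$ ($O = - 3 \cdot 5 \left(-4\right) = \left(-3\right) \left(-20\right) = 60$)
$O J{\left(b{\left(-4 \right)} \right)} = 60 \cdot 0 = 0$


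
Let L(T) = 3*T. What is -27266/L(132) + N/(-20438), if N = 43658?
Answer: -1187089/16722 ≈ -70.990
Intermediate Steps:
-27266/L(132) + N/(-20438) = -27266/(3*132) + 43658/(-20438) = -27266/396 + 43658*(-1/20438) = -27266*1/396 - 21829/10219 = -13633/198 - 21829/10219 = -1187089/16722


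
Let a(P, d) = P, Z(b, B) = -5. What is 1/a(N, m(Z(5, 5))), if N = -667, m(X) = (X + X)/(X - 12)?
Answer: -1/667 ≈ -0.0014993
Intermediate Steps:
m(X) = 2*X/(-12 + X) (m(X) = (2*X)/(-12 + X) = 2*X/(-12 + X))
1/a(N, m(Z(5, 5))) = 1/(-667) = -1/667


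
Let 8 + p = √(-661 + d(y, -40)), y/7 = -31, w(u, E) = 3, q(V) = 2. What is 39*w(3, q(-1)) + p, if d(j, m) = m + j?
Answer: 109 + 3*I*√102 ≈ 109.0 + 30.299*I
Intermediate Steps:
y = -217 (y = 7*(-31) = -217)
d(j, m) = j + m
p = -8 + 3*I*√102 (p = -8 + √(-661 + (-217 - 40)) = -8 + √(-661 - 257) = -8 + √(-918) = -8 + 3*I*√102 ≈ -8.0 + 30.299*I)
39*w(3, q(-1)) + p = 39*3 + (-8 + 3*I*√102) = 117 + (-8 + 3*I*√102) = 109 + 3*I*√102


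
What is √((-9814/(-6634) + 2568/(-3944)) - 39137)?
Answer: I*√104655756915711943/1635281 ≈ 197.83*I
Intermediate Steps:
√((-9814/(-6634) + 2568/(-3944)) - 39137) = √((-9814*(-1/6634) + 2568*(-1/3944)) - 39137) = √((4907/3317 - 321/493) - 39137) = √(1354394/1635281 - 39137) = √(-63998638103/1635281) = I*√104655756915711943/1635281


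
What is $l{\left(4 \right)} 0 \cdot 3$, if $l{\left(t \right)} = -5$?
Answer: $0$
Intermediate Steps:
$l{\left(4 \right)} 0 \cdot 3 = \left(-5\right) 0 \cdot 3 = 0 \cdot 3 = 0$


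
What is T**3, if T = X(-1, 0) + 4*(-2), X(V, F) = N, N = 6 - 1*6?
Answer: -512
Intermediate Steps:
N = 0 (N = 6 - 6 = 0)
X(V, F) = 0
T = -8 (T = 0 + 4*(-2) = 0 - 8 = -8)
T**3 = (-8)**3 = -512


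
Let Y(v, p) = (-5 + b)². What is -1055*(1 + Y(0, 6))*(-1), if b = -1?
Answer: 39035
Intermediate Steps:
Y(v, p) = 36 (Y(v, p) = (-5 - 1)² = (-6)² = 36)
-1055*(1 + Y(0, 6))*(-1) = -1055*(1 + 36)*(-1) = -39035*(-1) = -1055*(-37) = 39035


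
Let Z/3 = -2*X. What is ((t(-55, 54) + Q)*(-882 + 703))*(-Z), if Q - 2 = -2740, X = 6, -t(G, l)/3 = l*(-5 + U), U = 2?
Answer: 14511888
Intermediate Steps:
t(G, l) = 9*l (t(G, l) = -3*l*(-5 + 2) = -3*l*(-3) = -(-9)*l = 9*l)
Q = -2738 (Q = 2 - 2740 = -2738)
Z = -36 (Z = 3*(-2*6) = 3*(-12) = -36)
((t(-55, 54) + Q)*(-882 + 703))*(-Z) = ((9*54 - 2738)*(-882 + 703))*(-1*(-36)) = ((486 - 2738)*(-179))*36 = -2252*(-179)*36 = 403108*36 = 14511888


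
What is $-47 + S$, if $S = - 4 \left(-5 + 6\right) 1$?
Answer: $-51$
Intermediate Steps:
$S = -4$ ($S = \left(-4\right) 1 \cdot 1 = \left(-4\right) 1 = -4$)
$-47 + S = -47 - 4 = -51$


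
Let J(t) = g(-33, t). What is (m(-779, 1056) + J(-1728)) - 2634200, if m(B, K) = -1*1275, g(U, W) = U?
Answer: -2635508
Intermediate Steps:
J(t) = -33
m(B, K) = -1275
(m(-779, 1056) + J(-1728)) - 2634200 = (-1275 - 33) - 2634200 = -1308 - 2634200 = -2635508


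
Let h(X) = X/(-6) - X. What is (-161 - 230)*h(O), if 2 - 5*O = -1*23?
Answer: 13685/6 ≈ 2280.8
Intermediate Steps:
O = 5 (O = ⅖ - (-1)*23/5 = ⅖ - ⅕*(-23) = ⅖ + 23/5 = 5)
h(X) = -7*X/6 (h(X) = X*(-⅙) - X = -X/6 - X = -7*X/6)
(-161 - 230)*h(O) = (-161 - 230)*(-7/6*5) = -391*(-35/6) = 13685/6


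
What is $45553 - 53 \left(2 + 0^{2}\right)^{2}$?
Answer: $45341$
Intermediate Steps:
$45553 - 53 \left(2 + 0^{2}\right)^{2} = 45553 - 53 \left(2 + 0\right)^{2} = 45553 - 53 \cdot 2^{2} = 45553 - 212 = 45341$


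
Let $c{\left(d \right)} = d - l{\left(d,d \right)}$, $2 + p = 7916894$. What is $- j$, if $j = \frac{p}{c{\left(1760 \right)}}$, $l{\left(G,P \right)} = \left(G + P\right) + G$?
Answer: $\frac{1979223}{880} \approx 2249.1$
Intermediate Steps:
$l{\left(G,P \right)} = P + 2 G$
$p = 7916892$ ($p = -2 + 7916894 = 7916892$)
$c{\left(d \right)} = - 2 d$ ($c{\left(d \right)} = d - \left(d + 2 d\right) = d - 3 d = - 2 d$)
$j = - \frac{1979223}{880}$ ($j = \frac{7916892}{\left(-2\right) 1760} = \frac{7916892}{-3520} = 7916892 \left(- \frac{1}{3520}\right) = - \frac{1979223}{880} \approx -2249.1$)
$- j = \left(-1\right) \left(- \frac{1979223}{880}\right) = \frac{1979223}{880}$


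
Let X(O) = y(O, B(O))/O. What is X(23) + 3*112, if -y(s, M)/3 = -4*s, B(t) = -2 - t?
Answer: 348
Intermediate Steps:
y(s, M) = 12*s (y(s, M) = -(-12)*s = 12*s)
X(O) = 12 (X(O) = (12*O)/O = 12)
X(23) + 3*112 = 12 + 3*112 = 12 + 336 = 348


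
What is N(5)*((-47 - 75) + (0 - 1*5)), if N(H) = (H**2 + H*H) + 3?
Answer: -6731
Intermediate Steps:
N(H) = 3 + 2*H**2 (N(H) = (H**2 + H**2) + 3 = 2*H**2 + 3 = 3 + 2*H**2)
N(5)*((-47 - 75) + (0 - 1*5)) = (3 + 2*5**2)*((-47 - 75) + (0 - 1*5)) = (3 + 2*25)*(-122 + (0 - 5)) = (3 + 50)*(-122 - 5) = 53*(-127) = -6731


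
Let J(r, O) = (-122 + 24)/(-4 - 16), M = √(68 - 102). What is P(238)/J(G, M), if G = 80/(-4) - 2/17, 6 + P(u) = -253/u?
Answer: -8405/5831 ≈ -1.4414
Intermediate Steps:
M = I*√34 (M = √(-34) = I*√34 ≈ 5.8309*I)
P(u) = -6 - 253/u
G = -342/17 (G = 80*(-¼) - 2*1/17 = -20 - 2/17 = -342/17 ≈ -20.118)
J(r, O) = 49/10 (J(r, O) = -98/(-20) = -98*(-1/20) = 49/10)
P(238)/J(G, M) = (-6 - 253/238)/(49/10) = (-6 - 253*1/238)*(10/49) = (-6 - 253/238)*(10/49) = -1681/238*10/49 = -8405/5831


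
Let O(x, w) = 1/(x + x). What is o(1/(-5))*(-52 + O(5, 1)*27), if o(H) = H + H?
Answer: 493/25 ≈ 19.720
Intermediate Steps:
O(x, w) = 1/(2*x)
o(H) = 2*H
o(1/(-5))*(-52 + O(5, 1)*27) = (2/(-5))*(-52 + ((1/2)/5)*27) = (2*(-1/5))*(-52 + ((1/2)*(1/5))*27) = -2*(-52 + (1/10)*27)/5 = -2*(-52 + 27/10)/5 = -2/5*(-493/10) = 493/25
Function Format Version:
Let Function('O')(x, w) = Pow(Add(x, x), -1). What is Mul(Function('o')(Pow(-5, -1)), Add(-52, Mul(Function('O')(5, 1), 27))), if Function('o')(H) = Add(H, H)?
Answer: Rational(493, 25) ≈ 19.720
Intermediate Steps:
Function('O')(x, w) = Mul(Rational(1, 2), Pow(x, -1)) (Function('O')(x, w) = Pow(Mul(2, x), -1) = Mul(Rational(1, 2), Pow(x, -1)))
Function('o')(H) = Mul(2, H)
Mul(Function('o')(Pow(-5, -1)), Add(-52, Mul(Function('O')(5, 1), 27))) = Mul(Mul(2, Pow(-5, -1)), Add(-52, Mul(Mul(Rational(1, 2), Pow(5, -1)), 27))) = Mul(Mul(2, Rational(-1, 5)), Add(-52, Mul(Mul(Rational(1, 2), Rational(1, 5)), 27))) = Mul(Rational(-2, 5), Add(-52, Mul(Rational(1, 10), 27))) = Mul(Rational(-2, 5), Add(-52, Rational(27, 10))) = Mul(Rational(-2, 5), Rational(-493, 10)) = Rational(493, 25)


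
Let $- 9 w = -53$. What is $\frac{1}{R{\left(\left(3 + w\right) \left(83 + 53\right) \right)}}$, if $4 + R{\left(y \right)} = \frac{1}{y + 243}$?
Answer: $- \frac{13067}{52259} \approx -0.25004$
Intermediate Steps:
$w = \frac{53}{9}$ ($w = \left(- \frac{1}{9}\right) \left(-53\right) = \frac{53}{9} \approx 5.8889$)
$R{\left(y \right)} = -4 + \frac{1}{243 + y}$ ($R{\left(y \right)} = -4 + \frac{1}{y + 243} = -4 + \frac{1}{243 + y}$)
$\frac{1}{R{\left(\left(3 + w\right) \left(83 + 53\right) \right)}} = \frac{1}{\frac{1}{243 + \left(3 + \frac{53}{9}\right) \left(83 + 53\right)} \left(-971 - 4 \left(3 + \frac{53}{9}\right) \left(83 + 53\right)\right)} = \frac{1}{\frac{1}{243 + \frac{80}{9} \cdot 136} \left(-971 - 4 \cdot \frac{80}{9} \cdot 136\right)} = \frac{1}{\frac{1}{243 + \frac{10880}{9}} \left(-971 - \frac{43520}{9}\right)} = \frac{1}{\frac{1}{\frac{13067}{9}} \left(-971 - \frac{43520}{9}\right)} = \frac{1}{\frac{9}{13067} \left(- \frac{52259}{9}\right)} = \frac{1}{- \frac{52259}{13067}} = - \frac{13067}{52259}$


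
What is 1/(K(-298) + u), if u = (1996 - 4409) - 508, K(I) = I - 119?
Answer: -1/3338 ≈ -0.00029958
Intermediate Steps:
K(I) = -119 + I
u = -2921 (u = -2413 - 508 = -2921)
1/(K(-298) + u) = 1/((-119 - 298) - 2921) = 1/(-417 - 2921) = 1/(-3338) = -1/3338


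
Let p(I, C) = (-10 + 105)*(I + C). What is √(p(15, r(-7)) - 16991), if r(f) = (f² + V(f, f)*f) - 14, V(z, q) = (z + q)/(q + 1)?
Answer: I*√124134/3 ≈ 117.44*I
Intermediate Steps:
V(z, q) = (q + z)/(1 + q)
r(f) = -14 + f² + 2*f²/(1 + f) (r(f) = (f² + ((f + f)/(1 + f))*f) - 14 = (f² + ((2*f)/(1 + f))*f) - 14 = (f² + (2*f/(1 + f))*f) - 14 = (f² + 2*f²/(1 + f)) - 14 = -14 + f² + 2*f²/(1 + f))
p(I, C) = 95*C + 95*I (p(I, C) = 95*(C + I) = 95*C + 95*I)
√(p(15, r(-7)) - 16991) = √((95*((2*(-7)² + (1 - 7)*(-14 + (-7)²))/(1 - 7)) + 95*15) - 16991) = √((95*((2*49 - 6*(-14 + 49))/(-6)) + 1425) - 16991) = √((95*(-(98 - 6*35)/6) + 1425) - 16991) = √((95*(-(98 - 210)/6) + 1425) - 16991) = √((95*(-⅙*(-112)) + 1425) - 16991) = √((95*(56/3) + 1425) - 16991) = √((5320/3 + 1425) - 16991) = √(9595/3 - 16991) = √(-41378/3) = I*√124134/3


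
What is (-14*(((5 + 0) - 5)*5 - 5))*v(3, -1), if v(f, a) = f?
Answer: 210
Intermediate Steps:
(-14*(((5 + 0) - 5)*5 - 5))*v(3, -1) = -14*(((5 + 0) - 5)*5 - 5)*3 = -14*((5 - 5)*5 - 5)*3 = -14*(0*5 - 5)*3 = -14*(0 - 5)*3 = -14*(-5)*3 = 70*3 = 210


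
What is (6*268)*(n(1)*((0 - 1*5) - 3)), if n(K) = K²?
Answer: -12864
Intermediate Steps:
(6*268)*(n(1)*((0 - 1*5) - 3)) = (6*268)*(1²*((0 - 1*5) - 3)) = 1608*(1*((0 - 5) - 3)) = 1608*(1*(-5 - 3)) = 1608*(1*(-8)) = 1608*(-8) = -12864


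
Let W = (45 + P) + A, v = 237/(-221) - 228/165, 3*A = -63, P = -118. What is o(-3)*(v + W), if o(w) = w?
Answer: 3517203/12155 ≈ 289.36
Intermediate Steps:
A = -21 (A = (1/3)*(-63) = -21)
v = -29831/12155 (v = 237*(-1/221) - 228*1/165 = -237/221 - 76/55 = -29831/12155 ≈ -2.4542)
W = -94 (W = (45 - 118) - 21 = -73 - 21 = -94)
o(-3)*(v + W) = -3*(-29831/12155 - 94) = -3*(-1172401/12155) = 3517203/12155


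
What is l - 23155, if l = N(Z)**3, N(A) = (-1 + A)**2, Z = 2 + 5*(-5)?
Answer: 191079821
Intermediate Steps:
Z = -23 (Z = 2 - 25 = -23)
l = 191102976 (l = ((-1 - 23)**2)**3 = ((-24)**2)**3 = 576**3 = 191102976)
l - 23155 = 191102976 - 23155 = 191079821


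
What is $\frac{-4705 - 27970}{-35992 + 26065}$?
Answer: $\frac{32675}{9927} \approx 3.2915$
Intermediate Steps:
$\frac{-4705 - 27970}{-35992 + 26065} = - \frac{32675}{-9927} = \left(-32675\right) \left(- \frac{1}{9927}\right) = \frac{32675}{9927}$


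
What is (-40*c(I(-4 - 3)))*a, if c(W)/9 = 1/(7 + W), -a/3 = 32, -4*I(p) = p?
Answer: 27648/7 ≈ 3949.7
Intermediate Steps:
I(p) = -p/4
a = -96 (a = -3*32 = -96)
c(W) = 9/(7 + W)
(-40*c(I(-4 - 3)))*a = -360/(7 - (-4 - 3)/4)*(-96) = -360/(7 - ¼*(-7))*(-96) = -360/(7 + 7/4)*(-96) = -360/35/4*(-96) = -360*4/35*(-96) = -40*36/35*(-96) = -288/7*(-96) = 27648/7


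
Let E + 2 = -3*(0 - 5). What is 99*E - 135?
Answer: 1152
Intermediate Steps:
E = 13 (E = -2 - 3*(0 - 5) = -2 - 3*(-5) = -2 + 15 = 13)
99*E - 135 = 99*13 - 135 = 1287 - 135 = 1152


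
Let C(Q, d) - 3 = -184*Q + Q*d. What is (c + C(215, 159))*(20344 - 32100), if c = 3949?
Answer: 16728788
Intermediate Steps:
C(Q, d) = 3 - 184*Q + Q*d (C(Q, d) = 3 + (-184*Q + Q*d) = 3 - 184*Q + Q*d)
(c + C(215, 159))*(20344 - 32100) = (3949 + (3 - 184*215 + 215*159))*(20344 - 32100) = (3949 + (3 - 39560 + 34185))*(-11756) = (3949 - 5372)*(-11756) = -1423*(-11756) = 16728788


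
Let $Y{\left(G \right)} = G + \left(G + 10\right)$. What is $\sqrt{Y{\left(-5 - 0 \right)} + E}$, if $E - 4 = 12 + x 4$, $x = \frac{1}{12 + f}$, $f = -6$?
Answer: $\frac{5 \sqrt{6}}{3} \approx 4.0825$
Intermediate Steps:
$x = \frac{1}{6}$ ($x = \frac{1}{12 - 6} = \frac{1}{6} \approx 0.16667$)
$Y{\left(G \right)} = 10 + 2 G$ ($Y{\left(G \right)} = G + \left(10 + G\right) = 10 + 2 G$)
$E = \frac{50}{3}$ ($E = 4 + \left(12 + \frac{1}{6} \cdot 4\right) = 4 + \left(12 + \frac{2}{3}\right) = 4 + \frac{38}{3} = \frac{50}{3} \approx 16.667$)
$\sqrt{Y{\left(-5 - 0 \right)} + E} = \sqrt{\left(10 + 2 \left(-5 - 0\right)\right) + \frac{50}{3}} = \sqrt{\left(10 + 2 \left(-5 + 0\right)\right) + \frac{50}{3}} = \sqrt{\left(10 + 2 \left(-5\right)\right) + \frac{50}{3}} = \sqrt{\left(10 - 10\right) + \frac{50}{3}} = \sqrt{0 + \frac{50}{3}} = \sqrt{\frac{50}{3}} = \frac{5 \sqrt{6}}{3}$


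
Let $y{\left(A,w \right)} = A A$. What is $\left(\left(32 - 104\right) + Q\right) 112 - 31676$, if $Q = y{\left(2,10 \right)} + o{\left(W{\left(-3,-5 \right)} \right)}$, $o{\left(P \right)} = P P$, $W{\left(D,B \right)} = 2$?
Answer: $-38844$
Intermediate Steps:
$o{\left(P \right)} = P^{2}$
$y{\left(A,w \right)} = A^{2}$
$Q = 8$ ($Q = 2^{2} + 2^{2} = 4 + 4 = 8$)
$\left(\left(32 - 104\right) + Q\right) 112 - 31676 = \left(\left(32 - 104\right) + 8\right) 112 - 31676 = \left(-72 + 8\right) 112 - 31676 = \left(-64\right) 112 - 31676 = -7168 - 31676 = -38844$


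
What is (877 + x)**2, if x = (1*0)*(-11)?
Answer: 769129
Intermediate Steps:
x = 0 (x = 0*(-11) = 0)
(877 + x)**2 = (877 + 0)**2 = 877**2 = 769129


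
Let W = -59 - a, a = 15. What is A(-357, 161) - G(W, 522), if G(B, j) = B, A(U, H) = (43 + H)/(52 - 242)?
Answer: 6928/95 ≈ 72.926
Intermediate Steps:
W = -74 (W = -59 - 1*15 = -59 - 15 = -74)
A(U, H) = -43/190 - H/190 (A(U, H) = (43 + H)/(-190) = (43 + H)*(-1/190) = -43/190 - H/190)
A(-357, 161) - G(W, 522) = (-43/190 - 1/190*161) - 1*(-74) = (-43/190 - 161/190) + 74 = -102/95 + 74 = 6928/95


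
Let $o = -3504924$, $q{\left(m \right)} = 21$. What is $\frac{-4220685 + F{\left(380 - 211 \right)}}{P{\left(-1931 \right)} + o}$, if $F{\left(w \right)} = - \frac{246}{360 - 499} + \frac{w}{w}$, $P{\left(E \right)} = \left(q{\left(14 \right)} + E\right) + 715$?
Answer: $\frac{586674830}{487350541} \approx 1.2038$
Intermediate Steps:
$P{\left(E \right)} = 736 + E$ ($P{\left(E \right)} = \left(21 + E\right) + 715 = 736 + E$)
$F{\left(w \right)} = \frac{385}{139}$ ($F{\left(w \right)} = - \frac{246}{360 - 499} + 1 = - \frac{246}{-139} + 1 = \left(-246\right) \left(- \frac{1}{139}\right) + 1 = \frac{246}{139} + 1 = \frac{385}{139}$)
$\frac{-4220685 + F{\left(380 - 211 \right)}}{P{\left(-1931 \right)} + o} = \frac{-4220685 + \frac{385}{139}}{\left(736 - 1931\right) - 3504924} = - \frac{586674830}{139 \left(-1195 - 3504924\right)} = - \frac{586674830}{139 \left(-3506119\right)} = \left(- \frac{586674830}{139}\right) \left(- \frac{1}{3506119}\right) = \frac{586674830}{487350541}$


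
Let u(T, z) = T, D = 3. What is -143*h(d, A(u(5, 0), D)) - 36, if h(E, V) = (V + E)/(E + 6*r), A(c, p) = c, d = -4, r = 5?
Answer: -83/2 ≈ -41.500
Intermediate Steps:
h(E, V) = (E + V)/(30 + E) (h(E, V) = (V + E)/(E + 6*5) = (E + V)/(E + 30) = (E + V)/(30 + E))
-143*h(d, A(u(5, 0), D)) - 36 = -143*(-4 + 5)/(30 - 4) - 36 = -143/26 - 36 = -11/2 - 36 = -83/2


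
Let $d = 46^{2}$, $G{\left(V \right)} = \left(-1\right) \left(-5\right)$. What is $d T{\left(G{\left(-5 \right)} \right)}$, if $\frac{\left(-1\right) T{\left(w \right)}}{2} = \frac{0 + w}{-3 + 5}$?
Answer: $-10580$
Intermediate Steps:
$G{\left(V \right)} = 5$
$d = 2116$
$T{\left(w \right)} = - w$ ($T{\left(w \right)} = - 2 \frac{0 + w}{-3 + 5} = - 2 \frac{w}{2} = - w$)
$d T{\left(G{\left(-5 \right)} \right)} = 2116 \left(\left(-1\right) 5\right) = 2116 \left(-5\right) = -10580$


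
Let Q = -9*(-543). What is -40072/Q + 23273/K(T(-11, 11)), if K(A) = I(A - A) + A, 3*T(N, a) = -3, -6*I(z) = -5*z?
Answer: -113775223/4887 ≈ -23281.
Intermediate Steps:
I(z) = 5*z/6 (I(z) = -(-5)*z/6 = 5*z/6)
Q = 4887
T(N, a) = -1 (T(N, a) = (1/3)*(-3) = -1)
K(A) = A (K(A) = 5*(A - A)/6 + A = (5/6)*0 + A = 0 + A = A)
-40072/Q + 23273/K(T(-11, 11)) = -40072/4887 + 23273/(-1) = -40072*1/4887 + 23273*(-1) = -40072/4887 - 23273 = -113775223/4887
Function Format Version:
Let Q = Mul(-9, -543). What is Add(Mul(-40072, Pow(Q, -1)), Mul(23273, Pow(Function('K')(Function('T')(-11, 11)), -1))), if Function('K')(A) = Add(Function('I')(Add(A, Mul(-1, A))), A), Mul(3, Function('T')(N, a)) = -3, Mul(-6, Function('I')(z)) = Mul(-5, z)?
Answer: Rational(-113775223, 4887) ≈ -23281.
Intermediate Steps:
Function('I')(z) = Mul(Rational(5, 6), z) (Function('I')(z) = Mul(Rational(-1, 6), Mul(-5, z)) = Mul(Rational(5, 6), z))
Q = 4887
Function('T')(N, a) = -1 (Function('T')(N, a) = Mul(Rational(1, 3), -3) = -1)
Function('K')(A) = A (Function('K')(A) = Add(Mul(Rational(5, 6), Add(A, Mul(-1, A))), A) = Add(Mul(Rational(5, 6), 0), A) = Add(0, A) = A)
Add(Mul(-40072, Pow(Q, -1)), Mul(23273, Pow(Function('K')(Function('T')(-11, 11)), -1))) = Add(Mul(-40072, Pow(4887, -1)), Mul(23273, Pow(-1, -1))) = Add(Mul(-40072, Rational(1, 4887)), Mul(23273, -1)) = Add(Rational(-40072, 4887), -23273) = Rational(-113775223, 4887)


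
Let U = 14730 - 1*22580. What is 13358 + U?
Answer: 5508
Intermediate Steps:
U = -7850 (U = 14730 - 22580 = -7850)
13358 + U = 13358 - 7850 = 5508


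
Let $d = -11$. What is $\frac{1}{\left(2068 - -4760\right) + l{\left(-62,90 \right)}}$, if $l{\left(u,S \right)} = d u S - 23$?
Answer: $\frac{1}{68185} \approx 1.4666 \cdot 10^{-5}$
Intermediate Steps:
$l{\left(u,S \right)} = -23 - 11 S u$ ($l{\left(u,S \right)} = - 11 u S - 23 = - 11 S u - 23 = -23 - 11 S u$)
$\frac{1}{\left(2068 - -4760\right) + l{\left(-62,90 \right)}} = \frac{1}{\left(2068 - -4760\right) - \left(23 + 990 \left(-62\right)\right)} = \frac{1}{\left(2068 + 4760\right) + \left(-23 + 61380\right)} = \frac{1}{6828 + 61357} = \frac{1}{68185}$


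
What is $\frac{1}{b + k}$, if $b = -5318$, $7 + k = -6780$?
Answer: $- \frac{1}{12105} \approx -8.2611 \cdot 10^{-5}$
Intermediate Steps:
$k = -6787$ ($k = -7 - 6780 = -6787$)
$\frac{1}{b + k} = \frac{1}{-5318 - 6787} = \frac{1}{-12105} = - \frac{1}{12105}$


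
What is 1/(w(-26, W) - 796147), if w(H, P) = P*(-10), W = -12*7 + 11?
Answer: -1/795417 ≈ -1.2572e-6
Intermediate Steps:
W = -73 (W = -84 + 11 = -73)
w(H, P) = -10*P
1/(w(-26, W) - 796147) = 1/(-10*(-73) - 796147) = 1/(730 - 796147) = 1/(-795417) = -1/795417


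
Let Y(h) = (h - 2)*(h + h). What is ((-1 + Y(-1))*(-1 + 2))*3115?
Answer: 15575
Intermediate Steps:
Y(h) = 2*h*(-2 + h) (Y(h) = (-2 + h)*(2*h) = 2*h*(-2 + h))
((-1 + Y(-1))*(-1 + 2))*3115 = ((-1 + 2*(-1)*(-2 - 1))*(-1 + 2))*3115 = ((-1 + 2*(-1)*(-3))*1)*3115 = ((-1 + 6)*1)*3115 = (5*1)*3115 = 5*3115 = 15575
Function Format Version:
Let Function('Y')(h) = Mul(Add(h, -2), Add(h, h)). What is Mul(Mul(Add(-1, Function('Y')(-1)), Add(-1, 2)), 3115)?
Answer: 15575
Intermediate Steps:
Function('Y')(h) = Mul(2, h, Add(-2, h)) (Function('Y')(h) = Mul(Add(-2, h), Mul(2, h)) = Mul(2, h, Add(-2, h)))
Mul(Mul(Add(-1, Function('Y')(-1)), Add(-1, 2)), 3115) = Mul(Mul(Add(-1, Mul(2, -1, Add(-2, -1))), Add(-1, 2)), 3115) = Mul(Mul(Add(-1, Mul(2, -1, -3)), 1), 3115) = Mul(Mul(Add(-1, 6), 1), 3115) = Mul(Mul(5, 1), 3115) = Mul(5, 3115) = 15575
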